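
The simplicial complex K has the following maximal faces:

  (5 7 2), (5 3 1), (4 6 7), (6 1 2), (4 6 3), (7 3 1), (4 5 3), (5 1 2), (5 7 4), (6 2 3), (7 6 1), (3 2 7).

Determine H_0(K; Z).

Order the vertices as 1 < 2 < 3 < 4 < 5 < 6 < 7. Listing each simplex with vertices in this order, K has dimension 2 with simplices:

  0-simplices (7): [1], [2], [3], [4], [5], [6], [7]
  1-simplices (18): [1,2], [1,3], [1,5], [1,6], [1,7], [2,3], [2,5], [2,6], [2,7], [3,4], [3,5], [3,6], [3,7], [4,5], [4,6], [4,7], [5,7], [6,7]
  2-simplices (12): [1,2,5], [1,2,6], [1,3,5], [1,3,7], [1,6,7], [2,3,6], [2,3,7], [2,5,7], [3,4,5], [3,4,6], [4,5,7], [4,6,7]

giving chain groups C_0 ≅ Z^7, C_1 ≅ Z^18, C_2 ≅ Z^12.

Boundary ∂_1: C_1 → C_0 is given by ∂[p,q] = [q] − [p].
The resulting 7×18 matrix has rank 6, and its Smith normal form has invariant factors (1,1,1,1,1,1).

Boundary ∂_2: C_2 → C_1 sends each 2-simplex [p,q,r] to [q,r] − [p,r] + [p,q]. For instance
  ∂[1,3,5] = [3,5] − [1,5] + [1,3],
  ∂[1,3,7] = [3,7] − [1,7] + [1,3].
The 18×12 boundary matrix has rank 12 and Smith normal form diag(1,1,1,1,1,1,1,1,1,1,1,2).

Computing H_k = (kernel of ∂_k) / (image of ∂_{k+1}):

  H_0: rank C_0 − rank ∂_1 = 7 − 6 = 1, and the invariant factors of ∂_1 are all 1, so H_0 ≅ Z.

(K is a triangulation of the real projective plane RP^2.)

H_0 ≅ Z.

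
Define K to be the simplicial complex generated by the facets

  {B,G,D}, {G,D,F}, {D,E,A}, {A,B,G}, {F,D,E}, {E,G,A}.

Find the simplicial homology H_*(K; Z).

Take the total order A < B < D < E < F < G on the vertex set. Then K (dimension 2) consists of the simplices:

  0-simplices (6): A, B, D, E, F, G
  1-simplices (12): AB, AD, AE, AG, BD, BG, DE, DF, DG, EF, EG, FG
  2-simplices (6): ABG, ADE, AEG, BDG, DEF, DFG

so the chain groups are C_0 ≅ Z^6, C_1 ≅ Z^12, C_2 ≅ Z^6.

∂_1: C_1 → C_0 sends each edge [p,q] (with p < q) to q − p.
The 6×12 boundary matrix has rank 5 and Smith normal form diag(1,1,1,1,1).

Boundary ∂_2: C_2 → C_1 sends each 2-simplex [p,q,r] to [q,r] − [p,r] + [p,q]. For instance
  ∂BDG = DG − BG + BD,
  ∂DFG = FG − DG + DF.
The resulting 12×6 matrix has rank 6, and its Smith normal form has invariant factors (1,1,1,1,1,1).

Now H_k = ker ∂_k / im ∂_{k+1}, so:

  H_0: rank C_0 − rank ∂_1 = 6 − 5 = 1, and the invariant factors of ∂_1 are all 1, so H_0 ≅ Z.
  H_1: rank ker ∂_1 − rank ∂_2 = (12 − 5) − 6 = 1, and the invariant factors of ∂_2 are all 1, so H_1 ≅ Z.
  H_2: rank ker ∂_2 − rank ∂_3 = (6 − 6) − 0 = 0, and there is no ∂_3, so H_2 ≅ 0.

(K is a triangulation of the cylinder S^1 x I.)

H_0 ≅ Z,  H_1 ≅ Z,  H_2 = 0.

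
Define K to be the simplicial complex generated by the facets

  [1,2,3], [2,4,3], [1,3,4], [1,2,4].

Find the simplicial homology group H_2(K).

We work with the vertex ordering 1 < 2 < 3 < 4. The simplices of K, each written with vertices in increasing order, are:

  0-simplices (4): [1], [2], [3], [4]
  1-simplices (6): [1,2], [1,3], [1,4], [2,3], [2,4], [3,4]
  2-simplices (4): [1,2,3], [1,2,4], [1,3,4], [2,3,4]

Hence C_0 ≅ Z^4, C_1 ≅ Z^6, C_2 ≅ Z^4.

The boundary map ∂_1: C_1 → C_0 sends each edge [p,q] (with p < q) to q − p. For instance
  ∂[1,4] = [4] − [1].
This gives a 4×6 integer matrix of rank 3; reducing to Smith normal form yields diagonal entries (1,1,1).

Boundary ∂_2: C_2 → C_1 sends each 2-simplex [p,q,r] to [q,r] − [p,r] + [p,q]. For instance
  ∂[1,2,4] = [2,4] − [1,4] + [1,2],
  ∂[2,3,4] = [3,4] − [2,4] + [2,3].
The 6×4 boundary matrix has rank 3 and Smith normal form diag(1,1,1).

Now H_k = ker ∂_k / im ∂_{k+1}, so:

  H_2: rank ker ∂_2 − rank ∂_3 = (4 − 3) − 0 = 1, and there is no ∂_3, so H_2 = Z.

H_2 = Z.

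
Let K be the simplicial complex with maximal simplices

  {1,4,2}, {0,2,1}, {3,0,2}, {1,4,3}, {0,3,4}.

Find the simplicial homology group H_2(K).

Take the total order 0 < 1 < 2 < 3 < 4 on the vertex set. Then K (dimension 2) consists of the simplices:

  0-simplices (5): [0], [1], [2], [3], [4]
  1-simplices (10): [0,1], [0,2], [0,3], [0,4], [1,2], [1,3], [1,4], [2,3], [2,4], [3,4]
  2-simplices (5): [0,1,2], [0,2,3], [0,3,4], [1,2,4], [1,3,4]

giving chain groups C_0 ≅ Z^5, C_1 ≅ Z^10, C_2 ≅ Z^5.

The boundary map ∂_1: C_1 → C_0 maps an edge to its endpoints' difference, ∂[p,q] = q − p. For instance
  ∂[3,4] = [4] − [3].
The 5×10 boundary matrix has rank 4 and Smith normal form diag(1,1,1,1).

∂_2: C_2 → C_1 sends each 2-simplex [p,q,r] to [q,r] − [p,r] + [p,q]. For instance
  ∂[0,1,2] = [1,2] − [0,2] + [0,1],
  ∂[1,2,4] = [2,4] − [1,4] + [1,2].
The resulting 10×5 matrix has rank 5, and its Smith normal form has invariant factors (1,1,1,1,1).

Reading off H_k = ker ∂_k / im ∂_{k+1}:

  H_2: rank ker ∂_2 − rank ∂_3 = (5 − 5) − 0 = 0, and there is no ∂_3, so H_2 = 0.

H_2 = 0.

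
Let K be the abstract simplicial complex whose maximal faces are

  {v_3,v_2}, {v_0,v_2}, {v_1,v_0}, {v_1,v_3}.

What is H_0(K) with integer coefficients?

H_0 = Z.

K has 4 vertices, 4 edges.
rank ∂_0 = 0, rank ∂_1 = 3 ⇒ b_0 = 4 − 0 − 3 = 1; all invariant factors of ∂_1 are 1 so no torsion. So H_0 ≅ Z.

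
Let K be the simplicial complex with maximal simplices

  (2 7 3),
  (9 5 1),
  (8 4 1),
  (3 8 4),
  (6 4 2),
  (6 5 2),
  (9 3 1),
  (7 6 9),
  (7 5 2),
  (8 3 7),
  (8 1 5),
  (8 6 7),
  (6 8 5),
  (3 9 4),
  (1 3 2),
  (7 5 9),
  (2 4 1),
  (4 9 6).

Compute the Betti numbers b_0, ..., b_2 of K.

K has 9 vertices, 27 edges, 18 triangles.
rank ∂_0 = 0, rank ∂_1 = 8 ⇒ b_0 = 9 − 0 − 8 = 1; all invariant factors of ∂_1 are 1 so no torsion. So H_0 = Z.
rank ∂_1 = 8, rank ∂_2 = 18 ⇒ b_1 = 27 − 8 − 18 = 1; ∂_2 has invariant factor(s) [2] giving torsion. So H_1 = Z ⊕ Z/2.
rank ∂_2 = 18, rank ∂_3 = 0 ⇒ b_2 = 18 − 18 − 0 = 0. So H_2 = 0.

b_0 = 1, b_1 = 1, b_2 = 0.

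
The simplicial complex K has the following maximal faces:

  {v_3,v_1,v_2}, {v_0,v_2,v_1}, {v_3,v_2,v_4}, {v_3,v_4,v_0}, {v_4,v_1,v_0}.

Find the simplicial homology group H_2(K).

We work with the vertex ordering v_0 < v_1 < v_2 < v_3 < v_4. The simplices of K, each written with vertices in increasing order, are:

  0-simplices (5): [v_0], [v_1], [v_2], [v_3], [v_4]
  1-simplices (10): [v_0,v_1], [v_0,v_2], [v_0,v_3], [v_0,v_4], [v_1,v_2], [v_1,v_3], [v_1,v_4], [v_2,v_3], [v_2,v_4], [v_3,v_4]
  2-simplices (5): [v_0,v_1,v_2], [v_0,v_1,v_4], [v_0,v_3,v_4], [v_1,v_2,v_3], [v_2,v_3,v_4]

Hence C_0 ≅ Z^5, C_1 ≅ Z^10, C_2 ≅ Z^5.

The boundary map ∂_1: C_1 → C_0 sends each edge [p,q] (with p < q) to q − p.
As a 5×10 matrix over Z this has rank 4, with invariant factors (1,1,1,1).

Boundary ∂_2: C_2 → C_1 sends each 2-simplex [p,q,r] to [q,r] − [p,r] + [p,q]. For instance
  ∂[v_0,v_3,v_4] = [v_3,v_4] − [v_0,v_4] + [v_0,v_3],
  ∂[v_2,v_3,v_4] = [v_3,v_4] − [v_2,v_4] + [v_2,v_3].
The 10×5 boundary matrix has rank 5 and Smith normal form diag(1,1,1,1,1).

Reading off H_k = ker ∂_k / im ∂_{k+1}:

  H_2: rank ker ∂_2 − rank ∂_3 = (5 − 5) − 0 = 0, and there is no ∂_3, so H_2 = 0.

(K is a triangulation of the Möbius band.)

H_2 ≅ 0.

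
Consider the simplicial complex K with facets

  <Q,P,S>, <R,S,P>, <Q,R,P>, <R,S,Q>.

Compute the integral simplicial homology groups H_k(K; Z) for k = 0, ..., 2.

K has 4 vertices, 6 edges, 4 triangles.
rank ∂_0 = 0, rank ∂_1 = 3 ⇒ b_0 = 4 − 0 − 3 = 1; all invariant factors of ∂_1 are 1 so no torsion. So H_0 ≅ Z.
rank ∂_1 = 3, rank ∂_2 = 3 ⇒ b_1 = 6 − 3 − 3 = 0; all invariant factors of ∂_2 are 1 so no torsion. So H_1 ≅ 0.
rank ∂_2 = 3, rank ∂_3 = 0 ⇒ b_2 = 4 − 3 − 0 = 1. So H_2 ≅ Z.

H_0 = Z,  H_1 = 0,  H_2 = Z.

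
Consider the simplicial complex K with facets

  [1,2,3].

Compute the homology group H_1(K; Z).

H_1 ≅ 0.

Take the total order 1 < 2 < 3 on the vertex set. Then K (dimension 2) consists of the simplices:

  0-simplices (3): [1], [2], [3]
  1-simplices (3): [1,2], [1,3], [2,3]
  2-simplices (1): [1,2,3]

so the chain groups are C_0 ≅ Z^3, C_1 ≅ Z^3, C_2 ≅ Z^1.

∂_1: C_1 → C_0 sends each edge [p,q] (with p < q) to q − p.
The 3×3 boundary matrix has rank 2 and Smith normal form diag(1,1).

Boundary ∂_2: C_2 → C_1 acts by ∂[p,q,r] = [q,r] − [p,r] + [p,q]. For instance
  ∂[1,2,3] = [2,3] − [1,3] + [1,2].
As a 3×1 matrix over Z this has rank 1, with invariant factors (1).

Computing H_k = (kernel of ∂_k) / (image of ∂_{k+1}):

  H_1: rank ker ∂_1 − rank ∂_2 = (3 − 2) − 1 = 0, and the invariant factors of ∂_2 are all 1, so H_1 ≅ 0.

(K is a triangulation of the 2-simplex.)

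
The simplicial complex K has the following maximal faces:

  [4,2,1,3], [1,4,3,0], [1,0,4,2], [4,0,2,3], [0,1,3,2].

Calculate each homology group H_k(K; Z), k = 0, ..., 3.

Fix the vertex order 0 < 1 < 2 < 3 < 4 and write every simplex with vertices in increasing order. Then dim K = 3 and the simplices of K are:

  0-simplices (5): [0], [1], [2], [3], [4]
  1-simplices (10): [0,1], [0,2], [0,3], [0,4], [1,2], [1,3], [1,4], [2,3], [2,4], [3,4]
  2-simplices (10): [0,1,2], [0,1,3], [0,1,4], [0,2,3], [0,2,4], [0,3,4], [1,2,3], [1,2,4], [1,3,4], [2,3,4]
  3-simplices (5): [0,1,2,3], [0,1,2,4], [0,1,3,4], [0,2,3,4], [1,2,3,4]

giving chain groups C_0 ≅ Z^5, C_1 ≅ Z^10, C_2 ≅ Z^10, C_3 ≅ Z^5.

The boundary map ∂_1: C_1 → C_0 sends each edge [p,q] (with p < q) to q − p.
The resulting 5×10 matrix has rank 4, and its Smith normal form has invariant factors (1,1,1,1).

The boundary map ∂_2: C_2 → C_1 maps a triangle to the signed sum of its edges. For instance
  ∂[0,2,4] = [2,4] − [0,4] + [0,2],
  ∂[2,3,4] = [3,4] − [2,4] + [2,3].
As a 10×10 matrix over Z this has rank 6, with invariant factors (1,1,1,1,1,1).

∂_3: C_3 → C_2 sends each 3-simplex σ to the alternating sum Σ_i (−1)^i (σ with its i-th vertex removed). For instance
  ∂[0,1,2,3] = [1,2,3] − [0,2,3] + [0,1,3] − [0,1,2],
  ∂[1,2,3,4] = [2,3,4] − [1,3,4] + [1,2,4] − [1,2,3].
As a 10×5 matrix over Z this has rank 4, with invariant factors (1,1,1,1).

Reading off H_k = ker ∂_k / im ∂_{k+1}:

  H_0: rank C_0 − rank ∂_1 = 5 − 4 = 1, and the invariant factors of ∂_1 are all 1, so H_0 ≅ Z.
  H_1: rank ker ∂_1 − rank ∂_2 = (10 − 4) − 6 = 0, and the invariant factors of ∂_2 are all 1, so H_1 ≅ 0.
  H_2: rank ker ∂_2 − rank ∂_3 = (10 − 6) − 4 = 0, and the invariant factors of ∂_3 are all 1, so H_2 ≅ 0.
  H_3: rank ker ∂_3 − rank ∂_4 = (5 − 4) − 0 = 1, and there is no ∂_4, so H_3 ≅ Z.

(K is a triangulation of the 3-sphere S^3.)

H_0 ≅ Z,  H_1 = 0,  H_2 = 0,  H_3 ≅ Z.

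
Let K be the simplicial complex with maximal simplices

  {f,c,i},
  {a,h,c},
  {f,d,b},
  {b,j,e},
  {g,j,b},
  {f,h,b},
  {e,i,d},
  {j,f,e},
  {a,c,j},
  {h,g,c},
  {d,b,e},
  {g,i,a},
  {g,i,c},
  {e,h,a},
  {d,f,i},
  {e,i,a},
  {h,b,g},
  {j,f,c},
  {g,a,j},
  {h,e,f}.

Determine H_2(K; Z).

H_2 = 0.

We work with the vertex ordering a < b < c < d < e < f < g < h < i < j. The simplices of K, each written with vertices in increasing order, are:

  0-simplices (10): a, b, c, d, e, f, g, h, i, j
  1-simplices (30): ac, ae, ag, ah, ai, aj, bd, be, bf, bg, bh, bj, cf, cg, ch, ci, cj, de, df, di, ef, eh, ei, ej, fh, fi, fj, gh, gi, gj
  2-simplices (20): ach, acj, aeh, aei, agi, agj, bde, bdf, bej, bfh, bgh, bgj, cfi, cfj, cgh, cgi, dei, dfi, efh, efj

Hence C_0 ≅ Z^10, C_1 ≅ Z^30, C_2 ≅ Z^20.

The boundary map ∂_1: C_1 → C_0 is given by ∂[p,q] = [q] − [p].
This gives a 10×30 integer matrix of rank 9; reducing to Smith normal form yields diagonal entries (1,1,1,1,1,1,1,1,1).

Boundary ∂_2: C_2 → C_1 maps a triangle to the signed sum of its edges. For instance
  ∂bde = de − be + bd,
  ∂bgj = gj − bj + bg.
This gives a 30×20 integer matrix of rank 20; reducing to Smith normal form yields diagonal entries (1,1,1,1,1,1,1,1,1,1,1,1,1,1,1,1,1,1,1,2).

Computing H_k = (kernel of ∂_k) / (image of ∂_{k+1}):

  H_2: rank ker ∂_2 − rank ∂_3 = (20 − 20) − 0 = 0, and there is no ∂_3, so H_2 = 0.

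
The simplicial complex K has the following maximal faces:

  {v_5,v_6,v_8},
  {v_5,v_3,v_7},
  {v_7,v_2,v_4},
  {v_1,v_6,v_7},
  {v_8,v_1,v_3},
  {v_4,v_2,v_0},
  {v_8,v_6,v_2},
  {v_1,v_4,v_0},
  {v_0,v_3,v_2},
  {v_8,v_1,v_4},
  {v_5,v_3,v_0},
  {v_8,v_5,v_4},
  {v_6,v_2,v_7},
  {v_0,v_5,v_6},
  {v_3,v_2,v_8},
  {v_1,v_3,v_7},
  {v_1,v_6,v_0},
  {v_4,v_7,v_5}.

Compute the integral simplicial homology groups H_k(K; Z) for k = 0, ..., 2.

H_0 = Z,  H_1 = Z^2,  H_2 = Z.

Order the vertices as v_0 < v_1 < v_2 < v_3 < v_4 < v_5 < v_6 < v_7 < v_8. Listing each simplex with vertices in this order, K has dimension 2 with simplices:

  0-simplices (9): [v_0], [v_1], [v_2], [v_3], [v_4], [v_5], [v_6], [v_7], [v_8]
  1-simplices (27): (27 of them)
  2-simplices (18): (18 of them)

so the chain groups are C_0 ≅ Z^9, C_1 ≅ Z^27, C_2 ≅ Z^18.

Boundary ∂_1: C_1 → C_0 sends each edge [p,q] (with p < q) to q − p. For instance
  ∂[v_4,v_5] = [v_5] − [v_4].
As a 9×27 matrix over Z this has rank 8, with invariant factors (1,1,1,1,1,1,1,1).

∂_2: C_2 → C_1 sends each 2-simplex [p,q,r] to [q,r] − [p,r] + [p,q]. For instance
  ∂[v_2,v_3,v_8] = [v_3,v_8] − [v_2,v_8] + [v_2,v_3],
  ∂[v_0,v_3,v_5] = [v_3,v_5] − [v_0,v_5] + [v_0,v_3].
As a 27×18 matrix over Z this has rank 17, with invariant factors (1,1,1,1,1,1,1,1,1,1,1,1,1,1,1,1,1).

Reading off H_k = ker ∂_k / im ∂_{k+1}:

  H_0: rank C_0 − rank ∂_1 = 9 − 8 = 1, and the invariant factors of ∂_1 are all 1, so H_0 ≅ Z.
  H_1: rank ker ∂_1 − rank ∂_2 = (27 − 8) − 17 = 2, and the invariant factors of ∂_2 are all 1, so H_1 ≅ Z^2.
  H_2: rank ker ∂_2 − rank ∂_3 = (18 − 17) − 0 = 1, and there is no ∂_3, so H_2 ≅ Z.

As a check, the Euler characteristic is 9 − 27 + 18 = 0, which agrees with 1 − 2 + 1 = 0.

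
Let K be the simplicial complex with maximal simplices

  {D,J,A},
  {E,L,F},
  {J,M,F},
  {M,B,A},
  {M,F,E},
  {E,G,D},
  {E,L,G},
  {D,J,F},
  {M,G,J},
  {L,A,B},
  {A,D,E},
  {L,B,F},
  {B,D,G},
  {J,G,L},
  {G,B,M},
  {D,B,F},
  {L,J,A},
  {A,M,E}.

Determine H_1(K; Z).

H_1 = Z^2.

Fix the vertex order A < B < D < E < F < G < J < L < M and write every simplex with vertices in increasing order. Then dim K = 2 and the simplices of K are:

  0-simplices (9): A, B, D, E, F, G, J, L, M
  1-simplices (27): AB, AD, AE, AJ, AL, AM, BD, BF, BG, BL, BM, DE, DF, DG, DJ, EF, EG, EL, EM, FJ, FL, FM, GJ, GL, GM, JL, JM
  2-simplices (18): ABL, ABM, ADE, ADJ, AEM, AJL, BDF, BDG, BFL, BGM, DEG, DFJ, EFL, EFM, EGL, FJM, GJL, GJM

giving chain groups C_0 ≅ Z^9, C_1 ≅ Z^27, C_2 ≅ Z^18.

The boundary map ∂_1: C_1 → C_0 is given by ∂[p,q] = [q] − [p]. For instance
  ∂DJ = J − D.
As a 9×27 matrix over Z this has rank 8, with invariant factors (1,1,1,1,1,1,1,1).

The boundary map ∂_2: C_2 → C_1 acts by ∂[p,q,r] = [q,r] − [p,r] + [p,q]. For instance
  ∂BDG = DG − BG + BD,
  ∂BFL = FL − BL + BF.
This gives a 27×18 integer matrix of rank 17; reducing to Smith normal form yields diagonal entries (1,1,1,1,1,1,1,1,1,1,1,1,1,1,1,1,1).

From H_k ≅ ker(∂_k) / im(∂_{k+1}) we obtain:

  H_1: rank ker ∂_1 − rank ∂_2 = (27 − 8) − 17 = 2, and the invariant factors of ∂_2 are all 1, so H_1 = Z^2.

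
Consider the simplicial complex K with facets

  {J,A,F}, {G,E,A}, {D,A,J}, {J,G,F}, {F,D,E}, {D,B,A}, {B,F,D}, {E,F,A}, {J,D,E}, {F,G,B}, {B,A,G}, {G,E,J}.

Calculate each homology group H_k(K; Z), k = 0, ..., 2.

K has 7 vertices, 18 edges, 12 triangles.
rank ∂_0 = 0, rank ∂_1 = 6 ⇒ b_0 = 7 − 0 − 6 = 1; all invariant factors of ∂_1 are 1 so no torsion. So H_0 = Z.
rank ∂_1 = 6, rank ∂_2 = 12 ⇒ b_1 = 18 − 6 − 12 = 0; ∂_2 has invariant factor(s) [2] giving torsion. So H_1 = Z/2.
rank ∂_2 = 12, rank ∂_3 = 0 ⇒ b_2 = 12 − 12 − 0 = 0. So H_2 = 0.

H_0 = Z,  H_1 = Z/2,  H_2 = 0.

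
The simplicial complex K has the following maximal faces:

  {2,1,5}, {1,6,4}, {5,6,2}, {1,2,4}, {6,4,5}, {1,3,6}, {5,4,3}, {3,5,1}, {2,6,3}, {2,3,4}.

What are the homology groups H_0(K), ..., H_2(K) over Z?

H_0 = Z,  H_1 = Z/2,  H_2 = 0.

Fix the vertex order 1 < 2 < 3 < 4 < 5 < 6 and write every simplex with vertices in increasing order. Then dim K = 2 and the simplices of K are:

  0-simplices (6): [1], [2], [3], [4], [5], [6]
  1-simplices (15): [1,2], [1,3], [1,4], [1,5], [1,6], [2,3], [2,4], [2,5], [2,6], [3,4], [3,5], [3,6], [4,5], [4,6], [5,6]
  2-simplices (10): [1,2,4], [1,2,5], [1,3,5], [1,3,6], [1,4,6], [2,3,4], [2,3,6], [2,5,6], [3,4,5], [4,5,6]

so the chain groups are C_0 ≅ Z^6, C_1 ≅ Z^15, C_2 ≅ Z^10.

∂_1: C_1 → C_0 maps an edge to its endpoints' difference, ∂[p,q] = q − p. For instance
  ∂[4,6] = [6] − [4].
As a 6×15 matrix over Z this has rank 5, with invariant factors (1,1,1,1,1).

Boundary ∂_2: C_2 → C_1 maps a triangle to the signed sum of its edges. For instance
  ∂[1,2,5] = [2,5] − [1,5] + [1,2],
  ∂[2,3,4] = [3,4] − [2,4] + [2,3].
As a 15×10 matrix over Z this has rank 10, with invariant factors (1,1,1,1,1,1,1,1,1,2).

From H_k ≅ ker(∂_k) / im(∂_{k+1}) we obtain:

  H_0: rank C_0 − rank ∂_1 = 6 − 5 = 1, and the invariant factors of ∂_1 are all 1, so H_0 = Z.
  H_1: rank ker ∂_1 − rank ∂_2 = (15 − 5) − 10 = 0, and ∂_2 has invariant factor 2 > 1, so H_1 = Z/2.
  H_2: rank ker ∂_2 − rank ∂_3 = (10 − 10) − 0 = 0, and there is no ∂_3, so H_2 = 0.

As a check, the Euler characteristic is 6 − 15 + 10 = 1, which agrees with 1 − 0 + 0 = 1.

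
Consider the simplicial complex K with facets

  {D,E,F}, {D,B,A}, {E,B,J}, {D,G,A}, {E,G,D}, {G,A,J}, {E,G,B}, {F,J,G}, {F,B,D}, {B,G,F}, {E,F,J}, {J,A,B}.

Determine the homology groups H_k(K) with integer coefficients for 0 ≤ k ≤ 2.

H_0 ≅ Z,  H_1 ≅ Z/2,  H_2 = 0.

We work with the vertex ordering A < B < D < E < F < G < J. The simplices of K, each written with vertices in increasing order, are:

  0-simplices (7): A, B, D, E, F, G, J
  1-simplices (18): AB, AD, AG, AJ, BD, BE, BF, BG, BJ, DE, DF, DG, EF, EG, EJ, FG, FJ, GJ
  2-simplices (12): ABD, ABJ, ADG, AGJ, BDF, BEG, BEJ, BFG, DEF, DEG, EFJ, FGJ

giving chain groups C_0 ≅ Z^7, C_1 ≅ Z^18, C_2 ≅ Z^12.

∂_1: C_1 → C_0 maps an edge to its endpoints' difference, ∂[p,q] = q − p. For instance
  ∂BF = F − B.
The 7×18 boundary matrix has rank 6 and Smith normal form diag(1,1,1,1,1,1).

The boundary map ∂_2: C_2 → C_1 maps a triangle to the signed sum of its edges. For instance
  ∂ABJ = BJ − AJ + AB,
  ∂AGJ = GJ − AJ + AG.
This gives a 18×12 integer matrix of rank 12; reducing to Smith normal form yields diagonal entries (1,1,1,1,1,1,1,1,1,1,1,2).

Reading off H_k = ker ∂_k / im ∂_{k+1}:

  H_0: rank C_0 − rank ∂_1 = 7 − 6 = 1, and the invariant factors of ∂_1 are all 1, so H_0 = Z.
  H_1: rank ker ∂_1 − rank ∂_2 = (18 − 6) − 12 = 0, and ∂_2 has invariant factor 2 > 1, so H_1 = Z/2.
  H_2: rank ker ∂_2 − rank ∂_3 = (12 − 12) − 0 = 0, and there is no ∂_3, so H_2 = 0.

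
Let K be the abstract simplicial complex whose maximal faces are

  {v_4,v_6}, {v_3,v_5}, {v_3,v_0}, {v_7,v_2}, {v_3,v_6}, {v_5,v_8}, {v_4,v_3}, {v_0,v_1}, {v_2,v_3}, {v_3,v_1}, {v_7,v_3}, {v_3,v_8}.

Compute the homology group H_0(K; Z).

K has 9 vertices, 12 edges.
rank ∂_0 = 0, rank ∂_1 = 8 ⇒ b_0 = 9 − 0 − 8 = 1; all invariant factors of ∂_1 are 1 so no torsion. So H_0 = Z.

H_0 ≅ Z.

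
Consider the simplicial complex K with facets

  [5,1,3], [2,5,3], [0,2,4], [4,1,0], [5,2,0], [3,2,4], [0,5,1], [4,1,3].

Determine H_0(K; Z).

Order the vertices as 0 < 1 < 2 < 3 < 4 < 5. Listing each simplex with vertices in this order, K has dimension 2 with simplices:

  0-simplices (6): [0], [1], [2], [3], [4], [5]
  1-simplices (12): [0,1], [0,2], [0,4], [0,5], [1,3], [1,4], [1,5], [2,3], [2,4], [2,5], [3,4], [3,5]
  2-simplices (8): [0,1,4], [0,1,5], [0,2,4], [0,2,5], [1,3,4], [1,3,5], [2,3,4], [2,3,5]

so the chain groups are C_0 ≅ Z^6, C_1 ≅ Z^12, C_2 ≅ Z^8.

Boundary ∂_1: C_1 → C_0 is given by ∂[p,q] = [q] − [p]. For instance
  ∂[1,4] = [4] − [1].
This gives a 6×12 integer matrix of rank 5; reducing to Smith normal form yields diagonal entries (1,1,1,1,1).

∂_2: C_2 → C_1 sends each 2-simplex [p,q,r] to [q,r] − [p,r] + [p,q]. For instance
  ∂[0,1,4] = [1,4] − [0,4] + [0,1],
  ∂[0,1,5] = [1,5] − [0,5] + [0,1].
This gives a 12×8 integer matrix of rank 7; reducing to Smith normal form yields diagonal entries (1,1,1,1,1,1,1).

Computing H_k = (kernel of ∂_k) / (image of ∂_{k+1}):

  H_0: rank C_0 − rank ∂_1 = 6 − 5 = 1, and the invariant factors of ∂_1 are all 1, so H_0 = Z.

(K is a triangulation of the 2-sphere S^2.)

H_0 ≅ Z.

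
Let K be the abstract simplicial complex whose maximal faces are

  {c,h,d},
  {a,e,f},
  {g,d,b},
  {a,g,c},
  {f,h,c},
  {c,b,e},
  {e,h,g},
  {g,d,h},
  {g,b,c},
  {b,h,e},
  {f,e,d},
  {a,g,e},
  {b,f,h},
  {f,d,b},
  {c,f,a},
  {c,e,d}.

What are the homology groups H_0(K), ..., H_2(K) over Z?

H_0 = Z,  H_1 = Z^2,  H_2 = Z.

Take the total order a < b < c < d < e < f < g < h on the vertex set. Then K (dimension 2) consists of the simplices:

  0-simplices (8): a, b, c, d, e, f, g, h
  1-simplices (24): ac, ae, af, ag, bc, bd, be, bf, bg, bh, cd, ce, cf, cg, ch, de, df, dg, dh, ef, eg, eh, fh, gh
  2-simplices (16): acf, acg, aef, aeg, bce, bcg, bdf, bdg, beh, bfh, cde, cdh, cfh, def, dgh, egh

Hence C_0 ≅ Z^8, C_1 ≅ Z^24, C_2 ≅ Z^16.

Boundary ∂_1: C_1 → C_0 is given by ∂[p,q] = [q] − [p]. For instance
  ∂dh = h − d.
As a 8×24 matrix over Z this has rank 7, with invariant factors (1,1,1,1,1,1,1).

The boundary map ∂_2: C_2 → C_1 acts by ∂[p,q,r] = [q,r] − [p,r] + [p,q]. For instance
  ∂aef = ef − af + ae,
  ∂egh = gh − eh + eg.
As a 24×16 matrix over Z this has rank 15, with invariant factors (1,1,1,1,1,1,1,1,1,1,1,1,1,1,1).

Reading off H_k = ker ∂_k / im ∂_{k+1}:

  H_0: rank C_0 − rank ∂_1 = 8 − 7 = 1, and the invariant factors of ∂_1 are all 1, so H_0 = Z.
  H_1: rank ker ∂_1 − rank ∂_2 = (24 − 7) − 15 = 2, and the invariant factors of ∂_2 are all 1, so H_1 = Z^2.
  H_2: rank ker ∂_2 − rank ∂_3 = (16 − 15) − 0 = 1, and there is no ∂_3, so H_2 = Z.

As a check, the Euler characteristic is 8 − 24 + 16 = 0, which agrees with 1 − 2 + 1 = 0.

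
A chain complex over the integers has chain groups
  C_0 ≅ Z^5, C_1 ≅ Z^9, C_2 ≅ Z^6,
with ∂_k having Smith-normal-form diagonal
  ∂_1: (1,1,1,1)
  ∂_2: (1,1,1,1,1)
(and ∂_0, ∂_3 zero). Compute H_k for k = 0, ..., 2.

H_0: b_0 = 5 − 0 − 4 = 1; torsion from ∂_1 factors > 1: none. So H_0 = Z.
H_1: b_1 = 9 − 4 − 5 = 0; torsion from ∂_2 factors > 1: none. So H_1 = 0.
H_2: b_2 = 6 − 5 − 0 = 1; torsion from ∂_3 factors > 1: none. So H_2 = Z.

H_0 = Z,  H_1 = 0,  H_2 = Z.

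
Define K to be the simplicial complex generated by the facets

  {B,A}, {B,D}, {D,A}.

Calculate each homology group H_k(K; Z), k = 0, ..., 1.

H_0 ≅ Z,  H_1 ≅ Z.

Order the vertices as A < B < D. Listing each simplex with vertices in this order, K has dimension 1 with simplices:

  0-simplices (3): A, B, D
  1-simplices (3): AB, AD, BD

giving chain groups C_0 ≅ Z^3, C_1 ≅ Z^3.

∂_1: C_1 → C_0 is given by ∂[p,q] = [q] − [p]. For instance
  ∂AB = B − A.
The 3×3 boundary matrix has rank 2 and Smith normal form diag(1,1).

From H_k ≅ ker(∂_k) / im(∂_{k+1}) we obtain:

  H_0: rank C_0 − rank ∂_1 = 3 − 2 = 1, and the invariant factors of ∂_1 are all 1, so H_0 = Z.
  H_1: rank ker ∂_1 − rank ∂_2 = (3 − 2) − 0 = 1, and there is no ∂_2, so H_1 = Z.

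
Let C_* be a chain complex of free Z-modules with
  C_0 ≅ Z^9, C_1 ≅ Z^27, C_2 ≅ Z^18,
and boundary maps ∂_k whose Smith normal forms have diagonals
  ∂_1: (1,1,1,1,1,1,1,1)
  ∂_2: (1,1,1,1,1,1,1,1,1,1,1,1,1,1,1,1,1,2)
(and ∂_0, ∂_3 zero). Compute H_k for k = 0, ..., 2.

H_0 ≅ Z,  H_1 ≅ Z ⊕ Z/2,  H_2 = 0.

H_0: b_0 = 9 − 0 − 8 = 1; torsion from ∂_1 factors > 1: none. So H_0 ≅ Z.
H_1: b_1 = 27 − 8 − 18 = 1; torsion from ∂_2 factors > 1: [2]. So H_1 ≅ Z ⊕ Z/2.
H_2: b_2 = 18 − 18 − 0 = 0; torsion from ∂_3 factors > 1: none. So H_2 ≅ 0.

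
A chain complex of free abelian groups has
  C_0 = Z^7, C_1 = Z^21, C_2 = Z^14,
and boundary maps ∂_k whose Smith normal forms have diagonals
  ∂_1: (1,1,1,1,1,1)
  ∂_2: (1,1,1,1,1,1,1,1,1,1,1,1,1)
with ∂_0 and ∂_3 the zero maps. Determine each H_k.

H_0 = Z,  H_1 = Z^2,  H_2 = Z.

H_0: b_0 = 7 − 0 − 6 = 1; torsion from ∂_1 factors > 1: none. So H_0 = Z.
H_1: b_1 = 21 − 6 − 13 = 2; torsion from ∂_2 factors > 1: none. So H_1 = Z^2.
H_2: b_2 = 14 − 13 − 0 = 1; torsion from ∂_3 factors > 1: none. So H_2 = Z.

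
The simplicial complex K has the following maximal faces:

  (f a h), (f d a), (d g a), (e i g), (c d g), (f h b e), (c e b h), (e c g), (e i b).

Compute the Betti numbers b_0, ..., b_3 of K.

b_0 = 1, b_1 = 1, b_2 = 0, b_3 = 0.

Fix the vertex order a < b < c < d < e < f < g < h < i and write every simplex with vertices in increasing order. Then dim K = 3 and the simplices of K are:

  0-simplices (9): a, b, c, d, e, f, g, h, i
  1-simplices (21): ad, af, ag, ah, bc, be, bf, bh, bi, cd, ce, cg, ch, df, dg, ef, eg, eh, ei, fh, gi
  2-simplices (14): adf, adg, afh, bce, bch, bef, beh, bei, bfh, cdg, ceg, ceh, efh, egi
  3-simplices (2): bceh, befh

so the chain groups are C_0 ≅ Z^9, C_1 ≅ Z^21, C_2 ≅ Z^14, C_3 ≅ Z^2.

Boundary ∂_1: C_1 → C_0 sends each edge [p,q] (with p < q) to q − p. For instance
  ∂bi = i − b.
This gives a 9×21 integer matrix of rank 8; reducing to Smith normal form yields diagonal entries (1,1,1,1,1,1,1,1).

The boundary map ∂_2: C_2 → C_1 maps a triangle to the signed sum of its edges. For instance
  ∂bce = ce − be + bc,
  ∂efh = fh − eh + ef.
This gives a 21×14 integer matrix of rank 12; reducing to Smith normal form yields diagonal entries (1,1,1,1,1,1,1,1,1,1,1,1).

∂_3: C_3 → C_2 sends each 3-simplex σ to the alternating sum Σ_i (−1)^i (σ with its i-th vertex removed). For instance
  ∂bceh = ceh − beh + bch − bce,
  ∂befh = efh − bfh + beh − bef.
As a 14×2 matrix over Z this has rank 2, with invariant factors (1,1).

From H_k ≅ ker(∂_k) / im(∂_{k+1}) we obtain:

  H_0: rank C_0 − rank ∂_1 = 9 − 8 = 1, and the invariant factors of ∂_1 are all 1, so H_0 ≅ Z.
  H_1: rank ker ∂_1 − rank ∂_2 = (21 − 8) − 12 = 1, and the invariant factors of ∂_2 are all 1, so H_1 ≅ Z.
  H_2: rank ker ∂_2 − rank ∂_3 = (14 − 12) − 2 = 0, and the invariant factors of ∂_3 are all 1, so H_2 ≅ 0.
  H_3: rank ker ∂_3 − rank ∂_4 = (2 − 2) − 0 = 0, and there is no ∂_4, so H_3 ≅ 0.

Hence the Betti numbers are b_0 = 1, b_1 = 1, b_2 = 0, b_3 = 0.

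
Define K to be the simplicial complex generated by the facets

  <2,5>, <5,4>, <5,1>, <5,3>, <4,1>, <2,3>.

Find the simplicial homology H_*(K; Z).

Order the vertices as 1 < 2 < 3 < 4 < 5. Listing each simplex with vertices in this order, K has dimension 1 with simplices:

  0-simplices (5): [1], [2], [3], [4], [5]
  1-simplices (6): [1,4], [1,5], [2,3], [2,5], [3,5], [4,5]

Hence C_0 ≅ Z^5, C_1 ≅ Z^6.

Boundary ∂_1: C_1 → C_0 is given by ∂[p,q] = [q] − [p]. For instance
  ∂[3,5] = [5] − [3].
This gives a 5×6 integer matrix of rank 4; reducing to Smith normal form yields diagonal entries (1,1,1,1).

Now H_k = ker ∂_k / im ∂_{k+1}, so:

  H_0: rank C_0 − rank ∂_1 = 5 − 4 = 1, and the invariant factors of ∂_1 are all 1, so H_0 ≅ Z.
  H_1: rank ker ∂_1 − rank ∂_2 = (6 − 4) − 0 = 2, and there is no ∂_2, so H_1 ≅ Z^2.

As a check, the Euler characteristic is 5 − 6 = -1, which agrees with 1 − 2 = -1.
(K is a triangulation of a wedge of 2 circles.)

H_0 ≅ Z,  H_1 ≅ Z^2.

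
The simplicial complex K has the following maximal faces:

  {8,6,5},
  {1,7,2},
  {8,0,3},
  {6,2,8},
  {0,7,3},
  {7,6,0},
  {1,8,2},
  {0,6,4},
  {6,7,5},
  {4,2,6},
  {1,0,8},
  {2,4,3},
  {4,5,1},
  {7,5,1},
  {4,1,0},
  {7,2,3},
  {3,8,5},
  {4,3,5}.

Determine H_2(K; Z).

H_2 = Z.

K has 9 vertices, 27 edges, 18 triangles.
rank ∂_2 = 17, rank ∂_3 = 0 ⇒ b_2 = 18 − 17 − 0 = 1. So H_2 = Z.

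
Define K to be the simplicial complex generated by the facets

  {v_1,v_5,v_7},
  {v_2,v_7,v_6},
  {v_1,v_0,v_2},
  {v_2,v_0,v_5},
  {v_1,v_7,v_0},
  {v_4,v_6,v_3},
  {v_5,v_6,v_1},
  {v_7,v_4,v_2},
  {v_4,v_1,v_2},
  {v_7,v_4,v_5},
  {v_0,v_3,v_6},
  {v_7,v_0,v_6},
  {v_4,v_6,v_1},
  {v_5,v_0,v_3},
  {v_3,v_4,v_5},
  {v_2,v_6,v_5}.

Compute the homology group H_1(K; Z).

Fix the vertex order v_0 < v_1 < v_2 < v_3 < v_4 < v_5 < v_6 < v_7 and write every simplex with vertices in increasing order. Then dim K = 2 and the simplices of K are:

  0-simplices (8): [v_0], [v_1], [v_2], [v_3], [v_4], [v_5], [v_6], [v_7]
  1-simplices (24): (24 of them)
  2-simplices (16): (16 of them)

so the chain groups are C_0 ≅ Z^8, C_1 ≅ Z^24, C_2 ≅ Z^16.

∂_1: C_1 → C_0 sends each edge [p,q] (with p < q) to q − p. For instance
  ∂[v_6,v_7] = [v_7] − [v_6].
The 8×24 boundary matrix has rank 7 and Smith normal form diag(1,1,1,1,1,1,1).

Boundary ∂_2: C_2 → C_1 sends each 2-simplex [p,q,r] to [q,r] − [p,r] + [p,q]. For instance
  ∂[v_0,v_6,v_7] = [v_6,v_7] − [v_0,v_7] + [v_0,v_6],
  ∂[v_3,v_4,v_6] = [v_4,v_6] − [v_3,v_6] + [v_3,v_4].
This gives a 24×16 integer matrix of rank 15; reducing to Smith normal form yields diagonal entries (1,1,1,1,1,1,1,1,1,1,1,1,1,1,1).

Now H_k = ker ∂_k / im ∂_{k+1}, so:

  H_1: rank ker ∂_1 − rank ∂_2 = (24 − 7) − 15 = 2, and the invariant factors of ∂_2 are all 1, so H_1 ≅ Z^2.

H_1 ≅ Z^2.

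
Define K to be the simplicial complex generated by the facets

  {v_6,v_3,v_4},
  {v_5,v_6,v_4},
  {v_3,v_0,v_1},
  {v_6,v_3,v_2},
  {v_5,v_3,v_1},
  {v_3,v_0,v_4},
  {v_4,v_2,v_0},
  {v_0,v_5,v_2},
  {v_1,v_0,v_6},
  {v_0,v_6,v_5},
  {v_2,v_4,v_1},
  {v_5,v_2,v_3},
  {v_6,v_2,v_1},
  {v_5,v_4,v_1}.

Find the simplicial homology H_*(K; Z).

H_0 = Z,  H_1 = Z^2,  H_2 = Z.

We work with the vertex ordering v_0 < v_1 < v_2 < v_3 < v_4 < v_5 < v_6. The simplices of K, each written with vertices in increasing order, are:

  0-simplices (7): [v_0], [v_1], [v_2], [v_3], [v_4], [v_5], [v_6]
  1-simplices (21): (21 of them)
  2-simplices (14): (14 of them)

so the chain groups are C_0 ≅ Z^7, C_1 ≅ Z^21, C_2 ≅ Z^14.

Boundary ∂_1: C_1 → C_0 is given by ∂[p,q] = [q] − [p]. For instance
  ∂[v_1,v_3] = [v_3] − [v_1].
The 7×21 boundary matrix has rank 6 and Smith normal form diag(1,1,1,1,1,1).

Boundary ∂_2: C_2 → C_1 sends each 2-simplex [p,q,r] to [q,r] − [p,r] + [p,q]. For instance
  ∂[v_0,v_1,v_6] = [v_1,v_6] − [v_0,v_6] + [v_0,v_1],
  ∂[v_0,v_1,v_3] = [v_1,v_3] − [v_0,v_3] + [v_0,v_1].
The resulting 21×14 matrix has rank 13, and its Smith normal form has invariant factors (1,1,1,1,1,1,1,1,1,1,1,1,1).

From H_k ≅ ker(∂_k) / im(∂_{k+1}) we obtain:

  H_0: rank C_0 − rank ∂_1 = 7 − 6 = 1, and the invariant factors of ∂_1 are all 1, so H_0 ≅ Z.
  H_1: rank ker ∂_1 − rank ∂_2 = (21 − 6) − 13 = 2, and the invariant factors of ∂_2 are all 1, so H_1 ≅ Z^2.
  H_2: rank ker ∂_2 − rank ∂_3 = (14 − 13) − 0 = 1, and there is no ∂_3, so H_2 ≅ Z.

(K is a triangulation of the torus T^2.)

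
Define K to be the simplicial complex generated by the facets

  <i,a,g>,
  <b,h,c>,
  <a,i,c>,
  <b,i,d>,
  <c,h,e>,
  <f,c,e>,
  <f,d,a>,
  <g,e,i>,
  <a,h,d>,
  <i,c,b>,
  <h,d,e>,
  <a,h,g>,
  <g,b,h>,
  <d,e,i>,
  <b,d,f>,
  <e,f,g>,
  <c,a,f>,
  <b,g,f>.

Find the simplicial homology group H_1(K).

Fix the vertex order a < b < c < d < e < f < g < h < i and write every simplex with vertices in increasing order. Then dim K = 2 and the simplices of K are:

  0-simplices (9): a, b, c, d, e, f, g, h, i
  1-simplices (27): ac, ad, af, ag, ah, ai, bc, bd, bf, bg, bh, bi, ce, cf, ch, ci, de, df, dh, di, ef, eg, eh, ei, fg, gh, gi
  2-simplices (18): acf, aci, adf, adh, agh, agi, bch, bci, bdf, bdi, bfg, bgh, cef, ceh, deh, dei, efg, egi

giving chain groups C_0 ≅ Z^9, C_1 ≅ Z^27, C_2 ≅ Z^18.

The boundary map ∂_1: C_1 → C_0 is given by ∂[p,q] = [q] − [p]. For instance
  ∂bi = i − b.
The resulting 9×27 matrix has rank 8, and its Smith normal form has invariant factors (1,1,1,1,1,1,1,1).

∂_2: C_2 → C_1 sends each 2-simplex [p,q,r] to [q,r] − [p,r] + [p,q]. For instance
  ∂bdf = df − bf + bd,
  ∂ceh = eh − ch + ce.
As a 27×18 matrix over Z this has rank 17, with invariant factors (1,1,1,1,1,1,1,1,1,1,1,1,1,1,1,1,1).

From H_k ≅ ker(∂_k) / im(∂_{k+1}) we obtain:

  H_1: rank ker ∂_1 − rank ∂_2 = (27 − 8) − 17 = 2, and the invariant factors of ∂_2 are all 1, so H_1 ≅ Z^2.

(K is a triangulation of the torus T^2.)

H_1 = Z^2.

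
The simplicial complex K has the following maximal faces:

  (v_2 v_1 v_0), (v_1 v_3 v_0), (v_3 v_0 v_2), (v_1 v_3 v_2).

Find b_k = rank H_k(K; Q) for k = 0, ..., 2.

Order the vertices as v_0 < v_1 < v_2 < v_3. Listing each simplex with vertices in this order, K has dimension 2 with simplices:

  0-simplices (4): [v_0], [v_1], [v_2], [v_3]
  1-simplices (6): [v_0,v_1], [v_0,v_2], [v_0,v_3], [v_1,v_2], [v_1,v_3], [v_2,v_3]
  2-simplices (4): [v_0,v_1,v_2], [v_0,v_1,v_3], [v_0,v_2,v_3], [v_1,v_2,v_3]

Hence C_0 ≅ Z^4, C_1 ≅ Z^6, C_2 ≅ Z^4.

Boundary ∂_1: C_1 → C_0 maps an edge to its endpoints' difference, ∂[p,q] = q − p. For instance
  ∂[v_1,v_2] = [v_2] − [v_1].
As a 4×6 matrix over Z this has rank 3, with invariant factors (1,1,1).

∂_2: C_2 → C_1 maps a triangle to the signed sum of its edges. For instance
  ∂[v_0,v_1,v_3] = [v_1,v_3] − [v_0,v_3] + [v_0,v_1],
  ∂[v_1,v_2,v_3] = [v_2,v_3] − [v_1,v_3] + [v_1,v_2].
As a 6×4 matrix over Z this has rank 3, with invariant factors (1,1,1).

From H_k ≅ ker(∂_k) / im(∂_{k+1}) we obtain:

  H_0: rank C_0 − rank ∂_1 = 4 − 3 = 1, and the invariant factors of ∂_1 are all 1, so H_0 = Z.
  H_1: rank ker ∂_1 − rank ∂_2 = (6 − 3) − 3 = 0, and the invariant factors of ∂_2 are all 1, so H_1 = 0.
  H_2: rank ker ∂_2 − rank ∂_3 = (4 − 3) − 0 = 1, and there is no ∂_3, so H_2 = Z.

As a check, the Euler characteristic is 4 − 6 + 4 = 2, which agrees with 1 − 0 + 1 = 2.

Hence the Betti numbers are b_0 = 1, b_1 = 0, b_2 = 1.

b_0 = 1, b_1 = 0, b_2 = 1.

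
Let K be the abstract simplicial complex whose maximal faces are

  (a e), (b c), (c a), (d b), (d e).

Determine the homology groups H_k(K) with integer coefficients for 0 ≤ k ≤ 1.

H_0 ≅ Z,  H_1 ≅ Z.

We work with the vertex ordering a < b < c < d < e. The simplices of K, each written with vertices in increasing order, are:

  0-simplices (5): a, b, c, d, e
  1-simplices (5): ac, ae, bc, bd, de

Hence C_0 ≅ Z^5, C_1 ≅ Z^5.

∂_1: C_1 → C_0 is given by ∂[p,q] = [q] − [p]. For instance
  ∂ac = c − a.
The 5×5 boundary matrix has rank 4 and Smith normal form diag(1,1,1,1).

Computing H_k = (kernel of ∂_k) / (image of ∂_{k+1}):

  H_0: rank C_0 − rank ∂_1 = 5 − 4 = 1, and the invariant factors of ∂_1 are all 1, so H_0 = Z.
  H_1: rank ker ∂_1 − rank ∂_2 = (5 − 4) − 0 = 1, and there is no ∂_2, so H_1 = Z.

As a check, the Euler characteristic is 5 − 5 = 0, which agrees with 1 − 1 = 0.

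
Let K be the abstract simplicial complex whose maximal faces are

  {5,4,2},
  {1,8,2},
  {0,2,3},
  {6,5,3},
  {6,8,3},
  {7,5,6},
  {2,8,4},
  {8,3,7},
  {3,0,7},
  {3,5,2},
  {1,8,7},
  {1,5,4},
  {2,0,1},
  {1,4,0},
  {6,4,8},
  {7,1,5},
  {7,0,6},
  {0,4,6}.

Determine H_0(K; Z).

H_0 ≅ Z.

Fix the vertex order 0 < 1 < 2 < 3 < 4 < 5 < 6 < 7 < 8 and write every simplex with vertices in increasing order. Then dim K = 2 and the simplices of K are:

  0-simplices (9): [0], [1], [2], [3], [4], [5], [6], [7], [8]
  1-simplices (27): (27 of them)
  2-simplices (18): [0,1,2], [0,1,4], [0,2,3], [0,3,7], [0,4,6], [0,6,7], [1,2,8], [1,4,5], [1,5,7], [1,7,8], [2,3,5], [2,4,5], [2,4,8], [3,5,6], [3,6,8], [3,7,8], [4,6,8], [5,6,7]

Hence C_0 ≅ Z^9, C_1 ≅ Z^27, C_2 ≅ Z^18.

∂_1: C_1 → C_0 maps an edge to its endpoints' difference, ∂[p,q] = q − p. For instance
  ∂[0,3] = [3] − [0].
The resulting 9×27 matrix has rank 8, and its Smith normal form has invariant factors (1,1,1,1,1,1,1,1).

Boundary ∂_2: C_2 → C_1 maps a triangle to the signed sum of its edges. For instance
  ∂[0,3,7] = [3,7] − [0,7] + [0,3],
  ∂[0,2,3] = [2,3] − [0,3] + [0,2].
As a 27×18 matrix over Z this has rank 18, with invariant factors (1,1,1,1,1,1,1,1,1,1,1,1,1,1,1,1,1,2).

Reading off H_k = ker ∂_k / im ∂_{k+1}:

  H_0: rank C_0 − rank ∂_1 = 9 − 8 = 1, and the invariant factors of ∂_1 are all 1, so H_0 ≅ Z.

(K is a triangulation of the Klein bottle.)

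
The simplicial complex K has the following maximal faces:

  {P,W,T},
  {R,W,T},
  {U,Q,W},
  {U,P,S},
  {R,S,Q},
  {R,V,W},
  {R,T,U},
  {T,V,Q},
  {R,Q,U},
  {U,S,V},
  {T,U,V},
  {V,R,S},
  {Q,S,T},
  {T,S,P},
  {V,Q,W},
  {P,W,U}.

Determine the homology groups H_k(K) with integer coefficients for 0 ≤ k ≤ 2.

H_0 = Z,  H_1 = Z^2,  H_2 = Z.

Fix the vertex order P < Q < R < S < T < U < V < W and write every simplex with vertices in increasing order. Then dim K = 2 and the simplices of K are:

  0-simplices (8): P, Q, R, S, T, U, V, W
  1-simplices (24): PS, PT, PU, PW, QR, QS, QT, QU, QV, QW, RS, RT, RU, RV, RW, ST, SU, SV, TU, TV, TW, UV, UW, VW
  2-simplices (16): PST, PSU, PTW, PUW, QRS, QRU, QST, QTV, QUW, QVW, RSV, RTU, RTW, RVW, SUV, TUV

so the chain groups are C_0 ≅ Z^8, C_1 ≅ Z^24, C_2 ≅ Z^16.

∂_1: C_1 → C_0 is given by ∂[p,q] = [q] − [p]. For instance
  ∂SV = V − S.
As a 8×24 matrix over Z this has rank 7, with invariant factors (1,1,1,1,1,1,1).

Boundary ∂_2: C_2 → C_1 sends each 2-simplex [p,q,r] to [q,r] − [p,r] + [p,q]. For instance
  ∂QVW = VW − QW + QV,
  ∂QST = ST − QT + QS.
The 24×16 boundary matrix has rank 15 and Smith normal form diag(1,1,1,1,1,1,1,1,1,1,1,1,1,1,1).

Now H_k = ker ∂_k / im ∂_{k+1}, so:

  H_0: rank C_0 − rank ∂_1 = 8 − 7 = 1, and the invariant factors of ∂_1 are all 1, so H_0 ≅ Z.
  H_1: rank ker ∂_1 − rank ∂_2 = (24 − 7) − 15 = 2, and the invariant factors of ∂_2 are all 1, so H_1 ≅ Z^2.
  H_2: rank ker ∂_2 − rank ∂_3 = (16 − 15) − 0 = 1, and there is no ∂_3, so H_2 ≅ Z.

As a check, the Euler characteristic is 8 − 24 + 16 = 0, which agrees with 1 − 2 + 1 = 0.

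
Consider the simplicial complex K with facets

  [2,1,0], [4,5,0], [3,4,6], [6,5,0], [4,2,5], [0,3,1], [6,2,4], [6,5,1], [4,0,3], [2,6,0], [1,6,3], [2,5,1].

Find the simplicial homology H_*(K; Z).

Fix the vertex order 0 < 1 < 2 < 3 < 4 < 5 < 6 and write every simplex with vertices in increasing order. Then dim K = 2 and the simplices of K are:

  0-simplices (7): [0], [1], [2], [3], [4], [5], [6]
  1-simplices (18): [0,1], [0,2], [0,3], [0,4], [0,5], [0,6], [1,2], [1,3], [1,5], [1,6], [2,4], [2,5], [2,6], [3,4], [3,6], [4,5], [4,6], [5,6]
  2-simplices (12): [0,1,2], [0,1,3], [0,2,6], [0,3,4], [0,4,5], [0,5,6], [1,2,5], [1,3,6], [1,5,6], [2,4,5], [2,4,6], [3,4,6]

giving chain groups C_0 ≅ Z^7, C_1 ≅ Z^18, C_2 ≅ Z^12.

∂_1: C_1 → C_0 maps an edge to its endpoints' difference, ∂[p,q] = q − p. For instance
  ∂[2,6] = [6] − [2].
The resulting 7×18 matrix has rank 6, and its Smith normal form has invariant factors (1,1,1,1,1,1).

∂_2: C_2 → C_1 sends each 2-simplex [p,q,r] to [q,r] − [p,r] + [p,q]. For instance
  ∂[0,3,4] = [3,4] − [0,4] + [0,3],
  ∂[0,4,5] = [4,5] − [0,5] + [0,4].
This gives a 18×12 integer matrix of rank 12; reducing to Smith normal form yields diagonal entries (1,1,1,1,1,1,1,1,1,1,1,2).

Now H_k = ker ∂_k / im ∂_{k+1}, so:

  H_0: rank C_0 − rank ∂_1 = 7 − 6 = 1, and the invariant factors of ∂_1 are all 1, so H_0 = Z.
  H_1: rank ker ∂_1 − rank ∂_2 = (18 − 6) − 12 = 0, and ∂_2 has invariant factor 2 > 1, so H_1 = Z/2.
  H_2: rank ker ∂_2 − rank ∂_3 = (12 − 12) − 0 = 0, and there is no ∂_3, so H_2 = 0.

As a check, the Euler characteristic is 7 − 18 + 12 = 1, which agrees with 1 − 0 + 0 = 1.

H_0 ≅ Z,  H_1 ≅ Z/2,  H_2 = 0.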